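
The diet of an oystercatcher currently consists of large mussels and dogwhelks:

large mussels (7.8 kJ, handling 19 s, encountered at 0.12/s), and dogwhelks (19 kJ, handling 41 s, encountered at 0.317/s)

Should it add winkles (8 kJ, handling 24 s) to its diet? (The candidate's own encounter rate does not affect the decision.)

On large mussels and dogwhelks alone, R = ΣλE/(1+Σλh) = 6.959/16.28 = 0.4275 kJ/s.
Profitability of winkles: 8/24 = 0.3333 kJ/s.
0.3333 < 0.4275, so adding winkles would lower the average — exclude it.

No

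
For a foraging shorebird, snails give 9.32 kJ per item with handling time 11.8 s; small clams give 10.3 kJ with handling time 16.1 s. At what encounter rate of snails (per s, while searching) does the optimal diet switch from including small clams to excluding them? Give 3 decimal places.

0.361 per s

The zero-one rule: include small clams iff E₂/h₂ > λE₁/(1+λh₁). Equality gives the switch point.
λE₁h₂ = E₂ + λE₂h₁ ⇒ λ = E₂/(E₁h₂ − E₂h₁) = 10.3/(150.1 − 121.5) = 0.3613 per s.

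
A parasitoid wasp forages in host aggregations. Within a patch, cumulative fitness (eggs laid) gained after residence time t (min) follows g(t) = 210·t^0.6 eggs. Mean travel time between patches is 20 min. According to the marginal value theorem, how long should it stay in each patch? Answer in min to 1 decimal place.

30.0 min

Maximise g(t)/(T+t): set derivative to zero → g'(t)(T+t) = g(t).
g'(t) = 0.6·210·t^-0.4. Setting 0.6·210·t^-0.4 = 210·t^0.6/(20+t) gives 0.6(20+t) = t, so 0.40·t = 0.6×20.
t* = 0.6×20/0.40 = 30 min.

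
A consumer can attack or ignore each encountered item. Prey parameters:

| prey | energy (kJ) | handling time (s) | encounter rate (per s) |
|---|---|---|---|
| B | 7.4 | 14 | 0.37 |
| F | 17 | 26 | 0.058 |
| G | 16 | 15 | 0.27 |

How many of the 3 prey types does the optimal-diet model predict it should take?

Profitabilities (E/h, kJ/s): G 1.07, F 0.654, B 0.529. Add prey in this order while the next type's profitability exceeds the intake rate on those already taken.
Rate on top 1: 0.8554. F: 0.654 < 0.8554 → exclude; stop.
Optimal diet: G — 1 of 3 types.

1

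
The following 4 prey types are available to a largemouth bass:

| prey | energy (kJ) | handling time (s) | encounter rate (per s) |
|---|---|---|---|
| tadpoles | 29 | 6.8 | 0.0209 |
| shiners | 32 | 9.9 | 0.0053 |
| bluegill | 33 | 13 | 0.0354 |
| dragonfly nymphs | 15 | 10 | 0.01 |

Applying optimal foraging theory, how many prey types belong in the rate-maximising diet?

4

Rank by E/h (kJ/s): tadpoles 4.26, shiners 3.23, bluegill 2.54, dragonfly nymphs 1.5. Include each in turn until the next type's E/h falls below the running intake rate.
Rate on top 1: 0.5307. shiners: 3.23 > 0.5307 → include.
Rate on top 2: 0.6493. bluegill: 2.54 > 0.6493 → include.
Rate on top 3: 1.175. dragonfly nymphs: 1.5 > 1.175 → include.
Optimal diet: tadpoles, shiners, bluegill, dragonfly nymphs — 4 of 4 types.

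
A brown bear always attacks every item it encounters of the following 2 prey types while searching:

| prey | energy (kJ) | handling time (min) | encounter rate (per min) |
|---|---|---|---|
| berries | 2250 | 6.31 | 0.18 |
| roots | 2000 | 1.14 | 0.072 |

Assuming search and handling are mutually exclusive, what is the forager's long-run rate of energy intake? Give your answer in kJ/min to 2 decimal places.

247.53 kJ/min

R = (0.18×2250 + 0.072×2000) / (1 + 0.18×6.31 + 0.072×1.14) = 549/2.218 = 247.5 kJ/min.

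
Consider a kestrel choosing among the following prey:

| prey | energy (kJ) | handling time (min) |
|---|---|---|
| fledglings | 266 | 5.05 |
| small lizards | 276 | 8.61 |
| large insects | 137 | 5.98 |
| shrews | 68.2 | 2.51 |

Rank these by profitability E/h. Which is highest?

Profitability E/h (kJ/min): fledglings = 266/5.05 = 52.7, small lizards = 276/8.61 = 32.1, large insects = 137/5.98 = 22.9, shrews = 68.2/2.51 = 27.2.
Ranked: fledglings > small lizards > shrews > large insects.

fledglings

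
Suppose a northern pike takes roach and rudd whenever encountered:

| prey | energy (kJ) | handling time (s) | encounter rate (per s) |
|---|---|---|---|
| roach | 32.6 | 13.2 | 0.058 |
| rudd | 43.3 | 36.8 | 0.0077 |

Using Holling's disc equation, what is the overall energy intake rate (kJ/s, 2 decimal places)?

Energy encountered per unit search time: 0.058×32.6 + 0.0077×43.3 = 2.224 kJ/s.
Handling time per unit search time: 0.058×13.2 + 0.0077×36.8 = 1.049.
Rate = 2.224/(1 + 1.049) = 1.086 kJ/s.

1.09 kJ/s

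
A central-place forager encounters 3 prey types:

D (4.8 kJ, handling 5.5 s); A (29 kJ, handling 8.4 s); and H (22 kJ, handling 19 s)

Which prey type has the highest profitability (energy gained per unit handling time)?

A

Profitability E/h (kJ/s): D = 4.8/5.5 = 0.873, A = 29/8.4 = 3.45, H = 22/19 = 1.16.
Ranked: A > H > D.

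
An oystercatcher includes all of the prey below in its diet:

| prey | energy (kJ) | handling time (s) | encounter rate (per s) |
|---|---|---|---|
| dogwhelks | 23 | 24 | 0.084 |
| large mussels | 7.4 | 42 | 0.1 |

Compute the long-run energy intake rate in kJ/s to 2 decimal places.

0.37 kJ/s

Energy encountered per unit search time: 0.084×23 + 0.1×7.4 = 2.672 kJ/s.
Handling time per unit search time: 0.084×24 + 0.1×42 = 6.216.
Rate = 2.672/(1 + 6.216) = 0.3703 kJ/s.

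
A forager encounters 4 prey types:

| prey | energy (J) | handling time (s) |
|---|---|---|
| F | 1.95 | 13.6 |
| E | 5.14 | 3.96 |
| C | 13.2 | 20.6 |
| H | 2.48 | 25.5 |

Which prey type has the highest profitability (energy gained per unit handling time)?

In descending order of E/h:
E: 5.14/3.96 = 1.3 J/s
C: 13.2/20.6 = 0.641 J/s
F: 1.95/13.6 = 0.143 J/s
H: 2.48/25.5 = 0.0973 J/s

E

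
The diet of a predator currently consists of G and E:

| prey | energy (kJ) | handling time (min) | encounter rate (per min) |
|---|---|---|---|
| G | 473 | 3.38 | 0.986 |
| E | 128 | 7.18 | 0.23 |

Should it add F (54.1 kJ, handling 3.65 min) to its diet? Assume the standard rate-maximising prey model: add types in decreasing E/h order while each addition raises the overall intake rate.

No

Intake rate on the current diet: R = (0.986×473 + 0.23×128) / (1 + 0.986×3.38 + 0.23×7.18) = 495.8/5.984 = 82.86 kJ/min.
F: E/h = 54.1/3.65 = 14.82 kJ/min.
14.82 < 82.86, so adding F would lower the average — exclude it.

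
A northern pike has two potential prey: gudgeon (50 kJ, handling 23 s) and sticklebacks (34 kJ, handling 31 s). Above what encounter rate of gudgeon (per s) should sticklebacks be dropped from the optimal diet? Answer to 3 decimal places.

At the threshold, the rate on gudgeon alone equals the profitability of sticklebacks: λ·50/(1 + λ·23) = 34/31 = 1.097.
Rearranging, λ(50 − 1.097×23) = 1.097, so λ = 1.097/24.77 = 0.04427 per s.

0.044 per s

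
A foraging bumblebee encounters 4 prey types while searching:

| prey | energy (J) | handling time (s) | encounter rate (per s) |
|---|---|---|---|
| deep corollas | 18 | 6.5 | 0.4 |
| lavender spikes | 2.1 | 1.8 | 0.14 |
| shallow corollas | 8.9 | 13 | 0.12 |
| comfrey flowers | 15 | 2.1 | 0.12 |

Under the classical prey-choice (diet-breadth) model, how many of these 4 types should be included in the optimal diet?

Rank by E/h (J/s): comfrey flowers 7.14, deep corollas 2.77, lavender spikes 1.17, shallow corollas 0.685. Include each in turn until the next type's E/h falls below the running intake rate.
Rate on top 1: 1.438. deep corollas: 2.77 > 1.438 → include.
Rate on top 2: 2.336. lavender spikes: 1.17 < 2.336 → exclude; stop.
Optimal diet: comfrey flowers, deep corollas — 2 of 4 types.

2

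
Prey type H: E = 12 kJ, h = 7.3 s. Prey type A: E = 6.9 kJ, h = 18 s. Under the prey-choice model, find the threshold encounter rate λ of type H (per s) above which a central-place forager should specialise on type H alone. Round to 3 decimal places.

0.042 per s

At the threshold, the rate on type H alone equals the profitability of type A: λ·12/(1 + λ·7.3) = 6.9/18 = 0.3833.
Rearranging, λ(12 − 0.3833×7.3) = 0.3833, so λ = 0.3833/9.202 = 0.04166 per s.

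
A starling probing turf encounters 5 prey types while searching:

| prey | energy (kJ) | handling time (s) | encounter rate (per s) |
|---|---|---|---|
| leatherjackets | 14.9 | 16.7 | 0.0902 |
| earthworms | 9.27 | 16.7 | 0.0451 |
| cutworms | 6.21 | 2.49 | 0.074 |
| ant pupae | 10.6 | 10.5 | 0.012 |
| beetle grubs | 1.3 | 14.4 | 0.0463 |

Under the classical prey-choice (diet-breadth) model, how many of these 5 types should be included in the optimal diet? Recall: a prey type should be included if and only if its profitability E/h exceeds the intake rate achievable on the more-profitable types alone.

3

Profitabilities (E/h, kJ/s): cutworms 2.49, ant pupae 1.01, leatherjackets 0.892, earthworms 0.555, beetle grubs 0.0903. Add prey in this order while the next type's profitability exceeds the intake rate on those already taken.
Rate on top 1: 0.388. ant pupae: 1.01 > 0.388 → include.
Rate on top 2: 0.4478. leatherjackets: 0.892 > 0.4478 → include.
Rate on top 3: 0.6855. earthworms: 0.555 < 0.6855 → exclude; stop.
Optimal diet: cutworms, ant pupae, leatherjackets — 3 of 5 types.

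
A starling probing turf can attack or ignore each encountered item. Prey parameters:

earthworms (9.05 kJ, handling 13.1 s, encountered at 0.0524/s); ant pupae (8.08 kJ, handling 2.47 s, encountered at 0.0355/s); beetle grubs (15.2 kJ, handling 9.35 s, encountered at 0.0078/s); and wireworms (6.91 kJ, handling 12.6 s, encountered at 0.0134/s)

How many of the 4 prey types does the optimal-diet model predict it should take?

Rank by E/h (kJ/s): ant pupae 3.27, beetle grubs 1.63, earthworms 0.691, wireworms 0.548. Include each in turn until the next type's E/h falls below the running intake rate.
Rate on top 1: 0.2637. beetle grubs: 1.63 > 0.2637 → include.
Rate on top 2: 0.3493. earthworms: 0.691 > 0.3493 → include.
Rate on top 3: 0.4762. wireworms: 0.548 > 0.4762 → include.
Optimal diet: ant pupae, beetle grubs, earthworms, wireworms — 4 of 4 types.

4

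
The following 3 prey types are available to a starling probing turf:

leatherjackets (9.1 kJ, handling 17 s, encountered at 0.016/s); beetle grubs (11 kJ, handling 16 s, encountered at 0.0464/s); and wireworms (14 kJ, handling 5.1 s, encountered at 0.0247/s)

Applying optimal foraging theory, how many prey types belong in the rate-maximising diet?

Profitabilities (E/h, kJ/s): wireworms 2.75, beetle grubs 0.688, leatherjackets 0.535. Add prey in this order while the next type's profitability exceeds the intake rate on those already taken.
Rate on top 1: 0.3071. beetle grubs: 0.688 > 0.3071 → include.
Rate on top 2: 0.4583. leatherjackets: 0.535 > 0.4583 → include.
Optimal diet: wireworms, beetle grubs, leatherjackets — 3 of 3 types.

3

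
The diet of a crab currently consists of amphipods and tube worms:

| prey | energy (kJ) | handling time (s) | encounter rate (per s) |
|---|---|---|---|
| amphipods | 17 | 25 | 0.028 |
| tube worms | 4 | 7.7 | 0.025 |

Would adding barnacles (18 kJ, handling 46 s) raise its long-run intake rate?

Yes

Current rate: (0.028×17 + 0.025×4)/(1 + 0.028×25 + 0.025×7.7) = 0.3044 kJ/s.
barnacles: E/h = 18/46 = 0.3913 kJ/s.
Since 0.3913 > R, including barnacles increases the long-run rate.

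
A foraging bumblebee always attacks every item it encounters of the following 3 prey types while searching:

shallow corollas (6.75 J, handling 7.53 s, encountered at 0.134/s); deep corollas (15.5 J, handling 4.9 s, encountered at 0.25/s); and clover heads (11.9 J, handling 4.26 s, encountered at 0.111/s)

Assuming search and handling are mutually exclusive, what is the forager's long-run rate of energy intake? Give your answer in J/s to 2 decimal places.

Energy encountered per unit search time: 0.134×6.75 + 0.25×15.5 + 0.111×11.9 = 6.1 J/s.
Handling time per unit search time: 0.134×7.53 + 0.25×4.9 + 0.111×4.26 = 2.707.
Rate = 6.1/(1 + 2.707) = 1.646 J/s.

1.65 J/s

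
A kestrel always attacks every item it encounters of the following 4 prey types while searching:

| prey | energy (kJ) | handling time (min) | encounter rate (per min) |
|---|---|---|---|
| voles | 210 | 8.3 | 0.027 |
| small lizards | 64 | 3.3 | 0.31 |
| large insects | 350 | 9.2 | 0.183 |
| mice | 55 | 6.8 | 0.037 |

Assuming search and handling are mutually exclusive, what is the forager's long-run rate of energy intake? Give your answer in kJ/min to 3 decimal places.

R = (0.027×210 + 0.31×64 + 0.183×350 + 0.037×55) / (1 + 0.027×8.3 + 0.31×3.3 + 0.183×9.2 + 0.037×6.8) = 91.59/4.182 = 21.9 kJ/min.

21.901 kJ/min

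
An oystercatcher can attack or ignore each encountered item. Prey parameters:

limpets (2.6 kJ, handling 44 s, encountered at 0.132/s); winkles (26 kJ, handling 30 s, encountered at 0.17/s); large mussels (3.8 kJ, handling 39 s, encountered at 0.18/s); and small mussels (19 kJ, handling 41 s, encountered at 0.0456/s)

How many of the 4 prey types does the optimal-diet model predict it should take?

1

E/h in descending order: winkles 0.867, small mussels 0.463, large mussels 0.0974, limpets 0.0591 kJ/s. The optimal diet is the largest prefix of this list for which every included type satisfies E_i/h_i > R on the types above it.
Rate on top 1: 0.7246. small mussels: 0.463 < 0.7246 → exclude; stop.
Optimal diet: winkles — 1 of 4 types.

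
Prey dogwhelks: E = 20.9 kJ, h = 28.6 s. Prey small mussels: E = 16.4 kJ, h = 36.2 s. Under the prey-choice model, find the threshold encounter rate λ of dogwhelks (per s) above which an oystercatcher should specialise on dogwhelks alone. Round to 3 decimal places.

0.057 per s

The zero-one rule: include small mussels iff E₂/h₂ > λE₁/(1+λh₁). Equality gives the switch point.
λE₁h₂ = E₂ + λE₂h₁ ⇒ λ = E₂/(E₁h₂ − E₂h₁) = 16.4/(756.6 − 469) = 0.05704 per s.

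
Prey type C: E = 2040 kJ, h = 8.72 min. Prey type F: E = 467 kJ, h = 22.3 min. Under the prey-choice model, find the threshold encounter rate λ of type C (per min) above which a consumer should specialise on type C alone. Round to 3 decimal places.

0.011 per min

At the threshold, the rate on type C alone equals the profitability of type F: λ·2040/(1 + λ·8.72) = 467/22.3 = 20.94.
Rearranging, λ(2040 − 20.94×8.72) = 20.94, so λ = 20.94/1857 = 0.01127 per min.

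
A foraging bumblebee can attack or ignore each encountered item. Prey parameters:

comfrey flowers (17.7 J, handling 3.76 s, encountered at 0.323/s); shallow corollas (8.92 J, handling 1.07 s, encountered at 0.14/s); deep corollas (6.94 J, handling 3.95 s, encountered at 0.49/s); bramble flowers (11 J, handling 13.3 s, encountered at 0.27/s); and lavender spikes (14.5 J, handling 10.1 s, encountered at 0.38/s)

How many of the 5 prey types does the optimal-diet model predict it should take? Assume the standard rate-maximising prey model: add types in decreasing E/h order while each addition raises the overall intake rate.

Profitabilities (E/h, J/s): shallow corollas 8.34, comfrey flowers 4.71, deep corollas 1.76, lavender spikes 1.44, bramble flowers 0.827. Add prey in this order while the next type's profitability exceeds the intake rate on those already taken.
Rate on top 1: 1.086. comfrey flowers: 4.71 > 1.086 → include.
Rate on top 2: 2.946. deep corollas: 1.76 < 2.946 → exclude; stop.
Optimal diet: shallow corollas, comfrey flowers — 2 of 5 types.

2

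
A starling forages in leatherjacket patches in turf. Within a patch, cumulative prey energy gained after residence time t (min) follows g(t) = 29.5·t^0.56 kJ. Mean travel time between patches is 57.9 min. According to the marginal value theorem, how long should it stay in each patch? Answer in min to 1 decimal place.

Optimal t* satisfies g'(t*) = g(t*)/(T + t*).
g'(t) = 0.56·29.5·t^-0.44. Setting 0.56·29.5·t^-0.44 = 29.5·t^0.56/(57.9+t) gives 0.56(57.9+t) = t, so 0.44·t = 0.56×57.9.
t* = 0.56×57.9/0.44 = 73.69 min.

73.7 min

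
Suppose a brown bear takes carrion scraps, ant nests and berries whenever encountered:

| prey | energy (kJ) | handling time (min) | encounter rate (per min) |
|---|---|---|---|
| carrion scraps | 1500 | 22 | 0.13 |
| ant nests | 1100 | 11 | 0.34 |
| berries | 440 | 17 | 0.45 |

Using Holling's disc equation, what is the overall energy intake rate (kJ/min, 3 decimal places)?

R = (0.13×1500 + 0.34×1100 + 0.45×440) / (1 + 0.13×22 + 0.34×11 + 0.45×17) = 767/15.25 = 50.3 kJ/min.

50.295 kJ/min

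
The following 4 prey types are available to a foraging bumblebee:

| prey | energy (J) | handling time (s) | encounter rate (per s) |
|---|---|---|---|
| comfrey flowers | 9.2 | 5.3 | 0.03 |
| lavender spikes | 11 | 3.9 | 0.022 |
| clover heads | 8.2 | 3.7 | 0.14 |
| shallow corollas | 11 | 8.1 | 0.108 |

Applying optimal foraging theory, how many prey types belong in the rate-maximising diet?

Profitabilities (E/h, J/s): lavender spikes 2.82, clover heads 2.22, comfrey flowers 1.74, shallow corollas 1.36. Add prey in this order while the next type's profitability exceeds the intake rate on those already taken.
Rate on top 1: 0.2229. clover heads: 2.22 > 0.2229 → include.
Rate on top 2: 0.8667. comfrey flowers: 1.74 > 0.8667 → include.
Rate on top 3: 0.9451. shallow corollas: 1.36 > 0.9451 → include.
Optimal diet: lavender spikes, clover heads, comfrey flowers, shallow corollas — 4 of 4 types.

4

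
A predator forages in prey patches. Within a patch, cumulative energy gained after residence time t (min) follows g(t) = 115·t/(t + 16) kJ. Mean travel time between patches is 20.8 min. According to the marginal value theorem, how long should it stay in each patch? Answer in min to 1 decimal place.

Optimal t* satisfies g'(t*) = g(t*)/(T + t*).
g'(t) = 115·16/(t + 16)². Setting 115·16/(t+16)² = 115t/[(t+16)(20.8+t)] gives 16(20.8+t) = t(t+16), so t² = 16×20.8 = 332.8.
t* = √332.8 = 18.24 min.

18.2 min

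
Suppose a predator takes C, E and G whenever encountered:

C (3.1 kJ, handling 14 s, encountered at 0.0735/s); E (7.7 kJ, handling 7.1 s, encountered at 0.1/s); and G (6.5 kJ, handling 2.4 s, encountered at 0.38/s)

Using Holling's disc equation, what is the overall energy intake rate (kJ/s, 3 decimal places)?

R = (0.0735×3.1 + 0.1×7.7 + 0.38×6.5) / (1 + 0.0735×14 + 0.1×7.1 + 0.38×2.4) = 3.468/3.651 = 0.9498 kJ/s.

0.950 kJ/s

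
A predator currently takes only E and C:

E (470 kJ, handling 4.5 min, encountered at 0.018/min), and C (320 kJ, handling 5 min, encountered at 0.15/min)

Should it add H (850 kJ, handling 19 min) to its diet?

Yes

Intake rate on the current diet: R = (0.018×470 + 0.15×320) / (1 + 0.018×4.5 + 0.15×5) = 56.46/1.831 = 30.84 kJ/min.
Profitability of H: 850/19 = 44.74 kJ/min.
Since 44.74 > R, including H increases the long-run rate.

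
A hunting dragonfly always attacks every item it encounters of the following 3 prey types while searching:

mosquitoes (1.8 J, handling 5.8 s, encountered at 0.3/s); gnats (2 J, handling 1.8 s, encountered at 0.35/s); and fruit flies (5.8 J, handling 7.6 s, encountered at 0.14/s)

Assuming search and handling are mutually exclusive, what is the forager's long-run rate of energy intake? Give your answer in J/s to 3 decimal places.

0.463 J/s

R = Σλ_iE_i / (1 + Σλ_ih_i)
Numerator: 0.3×1.8 + 0.35×2 + 0.14×5.8 = 2.052
Denominator: 1 + 0.3×5.8 + 0.35×1.8 + 0.14×7.6 = 4.434
R = 2.052/4.434 = 0.4628 J/s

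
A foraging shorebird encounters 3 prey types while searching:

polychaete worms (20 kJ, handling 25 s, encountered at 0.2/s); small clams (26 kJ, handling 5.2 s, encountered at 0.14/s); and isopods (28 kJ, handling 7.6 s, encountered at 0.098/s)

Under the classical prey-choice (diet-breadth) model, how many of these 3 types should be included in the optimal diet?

2

E/h in descending order: small clams 5, isopods 3.68, polychaete worms 0.8 kJ/s. The optimal diet is the largest prefix of this list for which every included type satisfies E_i/h_i > R on the types above it.
Rate on top 1: 2.106. isopods: 3.68 > 2.106 → include.
Rate on top 2: 2.582. polychaete worms: 0.8 < 2.582 → exclude; stop.
Optimal diet: small clams, isopods — 2 of 3 types.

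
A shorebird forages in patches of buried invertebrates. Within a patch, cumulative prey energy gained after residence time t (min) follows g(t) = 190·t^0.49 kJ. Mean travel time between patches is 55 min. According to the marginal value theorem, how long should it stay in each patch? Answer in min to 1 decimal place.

Maximise g(t)/(T+t): set derivative to zero → g'(t)(T+t) = g(t).
g'(t) = 0.49·190·t^-0.51. Setting 0.49·190·t^-0.51 = 190·t^0.49/(55+t) gives 0.49(55+t) = t, so 0.51·t = 0.49×55.
t* = 0.49×55/0.51 = 52.84 min.

52.8 min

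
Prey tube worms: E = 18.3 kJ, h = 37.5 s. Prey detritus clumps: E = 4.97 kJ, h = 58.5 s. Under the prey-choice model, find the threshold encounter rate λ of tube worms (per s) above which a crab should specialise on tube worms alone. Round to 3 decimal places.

Drop detritus clumps once their profitability E₂/h₂ falls below the rate achievable on tube worms alone: E₂/h₂ = λE₁/(1 + λh₁).
Solve for λ: λE₁h₂ = E₂(1 + λh₁) → λ(E₁h₂ − E₂h₁) = E₂ → λ = E₂/(E₁h₂ − E₂h₁).
λ = 4.97/(18.3×58.5 − 4.97×37.5) = 4.97/884.2 = 0.005621 per s.

0.006 per s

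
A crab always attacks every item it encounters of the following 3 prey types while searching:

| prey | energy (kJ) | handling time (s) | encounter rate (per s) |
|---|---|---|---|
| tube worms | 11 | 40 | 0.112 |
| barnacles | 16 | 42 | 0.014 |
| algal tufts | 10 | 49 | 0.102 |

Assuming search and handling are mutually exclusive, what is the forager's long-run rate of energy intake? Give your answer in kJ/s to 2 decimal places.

0.22 kJ/s

R = Σλ_iE_i / (1 + Σλ_ih_i)
Numerator: 0.112×11 + 0.014×16 + 0.102×10 = 2.476
Denominator: 1 + 0.112×40 + 0.014×42 + 0.102×49 = 11.07
R = 2.476/11.07 = 0.2237 kJ/s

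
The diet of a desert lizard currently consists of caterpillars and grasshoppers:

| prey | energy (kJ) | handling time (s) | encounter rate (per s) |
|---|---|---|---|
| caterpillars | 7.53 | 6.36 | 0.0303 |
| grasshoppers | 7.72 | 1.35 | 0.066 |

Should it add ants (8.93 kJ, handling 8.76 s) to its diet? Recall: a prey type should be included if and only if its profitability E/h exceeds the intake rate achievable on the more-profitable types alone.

On caterpillars and grasshoppers alone, R = ΣλE/(1+Σλh) = 0.7377/1.282 = 0.5755 kJ/s.
Profitability of ants: 8.93/8.76 = 1.019 kJ/s.
Since 1.019 > R, including ants increases the long-run rate.

Yes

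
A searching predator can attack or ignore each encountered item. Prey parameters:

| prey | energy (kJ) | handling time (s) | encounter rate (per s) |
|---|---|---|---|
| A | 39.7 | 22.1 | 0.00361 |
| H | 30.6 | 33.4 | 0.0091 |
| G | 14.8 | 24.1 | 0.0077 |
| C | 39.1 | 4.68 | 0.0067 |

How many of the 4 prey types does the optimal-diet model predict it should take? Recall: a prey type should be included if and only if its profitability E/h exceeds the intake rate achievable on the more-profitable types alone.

E/h in descending order: C 8.35, A 1.8, H 0.916, G 0.614 kJ/s. The optimal diet is the largest prefix of this list for which every included type satisfies E_i/h_i > R on the types above it.
Rate on top 1: 0.254. A: 1.8 > 0.254 → include.
Rate on top 2: 0.3647. H: 0.916 > 0.3647 → include.
Rate on top 3: 0.4832. G: 0.614 > 0.4832 → include.
Optimal diet: C, A, H, G — 4 of 4 types.

4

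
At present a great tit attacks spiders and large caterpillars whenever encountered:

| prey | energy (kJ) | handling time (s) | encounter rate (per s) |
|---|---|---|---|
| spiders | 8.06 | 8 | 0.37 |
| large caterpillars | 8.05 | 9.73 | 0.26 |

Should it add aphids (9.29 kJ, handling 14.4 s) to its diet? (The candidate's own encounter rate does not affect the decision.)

On spiders and large caterpillars alone, R = ΣλE/(1+Σλh) = 5.075/6.49 = 0.782 kJ/s.
aphids: E/h = 9.29/14.4 = 0.6451 kJ/s.
0.6451 < 0.782, so adding aphids would lower the average — exclude it.

No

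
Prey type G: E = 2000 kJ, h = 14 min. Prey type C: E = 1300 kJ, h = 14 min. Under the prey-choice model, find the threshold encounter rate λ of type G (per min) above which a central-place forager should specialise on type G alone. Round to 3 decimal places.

The zero-one rule: include type C iff E₂/h₂ > λE₁/(1+λh₁). Equality gives the switch point.
λE₁h₂ = E₂ + λE₂h₁ ⇒ λ = E₂/(E₁h₂ − E₂h₁) = 1300/(2.8e+04 − 1.82e+04) = 0.1327 per min.

0.133 per min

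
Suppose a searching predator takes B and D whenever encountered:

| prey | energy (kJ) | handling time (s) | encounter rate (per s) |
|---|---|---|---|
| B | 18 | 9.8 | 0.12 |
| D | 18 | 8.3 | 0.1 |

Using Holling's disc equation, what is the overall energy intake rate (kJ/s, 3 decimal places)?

1.317 kJ/s

R = (0.12×18 + 0.1×18) / (1 + 0.12×9.8 + 0.1×8.3) = 3.96/3.006 = 1.317 kJ/s.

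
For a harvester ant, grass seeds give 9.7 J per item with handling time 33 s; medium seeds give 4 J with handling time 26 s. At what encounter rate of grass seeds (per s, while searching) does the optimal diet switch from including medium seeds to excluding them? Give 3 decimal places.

The zero-one rule: include medium seeds iff E₂/h₂ > λE₁/(1+λh₁). Equality gives the switch point.
λE₁h₂ = E₂ + λE₂h₁ ⇒ λ = E₂/(E₁h₂ − E₂h₁) = 4/(252.2 − 132) = 0.03328 per s.

0.033 per s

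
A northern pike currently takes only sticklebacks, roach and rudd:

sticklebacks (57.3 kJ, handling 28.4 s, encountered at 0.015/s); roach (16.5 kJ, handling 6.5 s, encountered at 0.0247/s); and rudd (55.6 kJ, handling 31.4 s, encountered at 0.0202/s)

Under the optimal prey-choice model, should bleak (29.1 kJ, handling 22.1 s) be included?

Yes

Current rate: (0.015×57.3 + 0.0247×16.5 + 0.0202×55.6)/(1 + 0.015×28.4 + 0.0247×6.5 + 0.0202×31.4) = 1.076 kJ/s.
Profitability of bleak: 29.1/22.1 = 1.317 kJ/s.
Since 1.317 > R, including bleak increases the long-run rate.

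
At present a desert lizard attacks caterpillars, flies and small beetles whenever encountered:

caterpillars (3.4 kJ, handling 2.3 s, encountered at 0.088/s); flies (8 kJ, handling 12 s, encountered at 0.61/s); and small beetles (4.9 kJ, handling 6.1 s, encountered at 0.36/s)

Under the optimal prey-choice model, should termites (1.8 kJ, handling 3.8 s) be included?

No

Current rate: (0.088×3.4 + 0.61×8 + 0.36×4.9)/(1 + 0.088×2.3 + 0.61×12 + 0.36×6.1) = 0.6478 kJ/s.
termites: E/h = 1.8/3.8 = 0.4737 kJ/s.
Since 0.4737 < R, time spent handling termites is better spent searching.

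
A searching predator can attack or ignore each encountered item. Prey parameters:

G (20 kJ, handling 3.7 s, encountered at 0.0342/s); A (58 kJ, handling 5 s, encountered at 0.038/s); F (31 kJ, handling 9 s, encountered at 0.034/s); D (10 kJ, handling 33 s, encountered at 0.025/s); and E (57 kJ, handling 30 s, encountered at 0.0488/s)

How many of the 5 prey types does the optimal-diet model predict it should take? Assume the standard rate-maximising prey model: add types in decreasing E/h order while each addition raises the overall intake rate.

3

Profitabilities (E/h, kJ/s): A 11.6, G 5.41, F 3.44, E 1.9, D 0.303. Add prey in this order while the next type's profitability exceeds the intake rate on those already taken.
Rate on top 1: 1.852. G: 5.41 > 1.852 → include.
Rate on top 2: 2.194. F: 3.44 > 2.194 → include.
Rate on top 3: 2.43. E: 1.9 < 2.43 → exclude; stop.
Optimal diet: A, G, F — 3 of 5 types.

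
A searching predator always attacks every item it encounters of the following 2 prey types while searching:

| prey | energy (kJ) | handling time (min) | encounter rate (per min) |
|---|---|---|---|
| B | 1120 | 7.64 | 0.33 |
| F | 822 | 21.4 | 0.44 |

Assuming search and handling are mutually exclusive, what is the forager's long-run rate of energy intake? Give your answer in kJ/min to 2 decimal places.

Energy encountered per unit search time: 0.33×1120 + 0.44×822 = 731.3 kJ/min.
Handling time per unit search time: 0.33×7.64 + 0.44×21.4 = 11.94.
Rate = 731.3/(1 + 11.94) = 56.53 kJ/min.

56.53 kJ/min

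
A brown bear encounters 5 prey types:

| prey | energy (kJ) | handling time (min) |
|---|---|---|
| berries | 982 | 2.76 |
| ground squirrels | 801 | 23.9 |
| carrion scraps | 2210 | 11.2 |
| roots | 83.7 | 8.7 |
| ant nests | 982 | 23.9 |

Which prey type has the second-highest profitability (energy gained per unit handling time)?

In descending order of E/h:
berries: 982/2.76 = 356 kJ/min
carrion scraps: 2210/11.2 = 197 kJ/min
ant nests: 982/23.9 = 41.1 kJ/min
ground squirrels: 801/23.9 = 33.5 kJ/min
roots: 83.7/8.7 = 9.62 kJ/min

carrion scraps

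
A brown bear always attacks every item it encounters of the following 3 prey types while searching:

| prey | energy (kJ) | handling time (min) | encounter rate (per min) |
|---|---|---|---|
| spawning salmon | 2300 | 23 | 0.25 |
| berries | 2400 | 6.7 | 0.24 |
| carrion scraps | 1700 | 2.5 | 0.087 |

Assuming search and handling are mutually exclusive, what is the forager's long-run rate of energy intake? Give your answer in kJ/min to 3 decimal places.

R = Σλ_iE_i / (1 + Σλ_ih_i)
Numerator: 0.25×2300 + 0.24×2400 + 0.087×1700 = 1299
Denominator: 1 + 0.25×23 + 0.24×6.7 + 0.087×2.5 = 8.575
R = 1299/8.575 = 151.5 kJ/min

151.466 kJ/min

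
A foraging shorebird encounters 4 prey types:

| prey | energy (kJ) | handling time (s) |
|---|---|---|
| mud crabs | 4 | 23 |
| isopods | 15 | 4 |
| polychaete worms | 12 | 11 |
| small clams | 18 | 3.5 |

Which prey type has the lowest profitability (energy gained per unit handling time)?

In descending order of E/h:
small clams: 18/3.5 = 5.14 kJ/s
isopods: 15/4 = 3.75 kJ/s
polychaete worms: 12/11 = 1.09 kJ/s
mud crabs: 4/23 = 0.174 kJ/s

mud crabs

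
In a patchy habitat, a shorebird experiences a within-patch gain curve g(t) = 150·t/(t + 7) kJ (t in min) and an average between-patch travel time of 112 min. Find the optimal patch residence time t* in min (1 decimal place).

By the marginal value theorem, leave when the instantaneous gain rate g'(t) equals the habitat-wide average g(t)/(T + t).
g'(t) = 150·7/(t + 7)². Setting 150·7/(t+7)² = 150t/[(t+7)(112+t)] gives 7(112+t) = t(t+7), so t² = 7×112 = 784.
t* = √784 = 28 min.

28.0 min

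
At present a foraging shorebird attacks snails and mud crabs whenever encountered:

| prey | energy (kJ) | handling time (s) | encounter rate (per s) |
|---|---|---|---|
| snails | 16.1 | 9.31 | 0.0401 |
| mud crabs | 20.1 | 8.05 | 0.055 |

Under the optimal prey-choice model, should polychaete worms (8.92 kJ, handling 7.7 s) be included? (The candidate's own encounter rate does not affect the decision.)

Yes

On snails and mud crabs alone, R = ΣλE/(1+Σλh) = 1.751/1.816 = 0.9642 kJ/s.
polychaete worms: E/h = 8.92/7.7 = 1.158 kJ/s.
1.158 > 0.9642, so adding polychaete worms raises the average — include it.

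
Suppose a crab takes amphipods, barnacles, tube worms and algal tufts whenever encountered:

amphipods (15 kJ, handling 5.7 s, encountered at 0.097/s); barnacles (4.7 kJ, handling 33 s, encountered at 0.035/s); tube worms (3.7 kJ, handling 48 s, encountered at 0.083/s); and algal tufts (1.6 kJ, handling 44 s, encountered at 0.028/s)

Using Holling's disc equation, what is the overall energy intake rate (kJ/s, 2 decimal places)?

0.25 kJ/s

Energy encountered per unit search time: 0.097×15 + 0.035×4.7 + 0.083×3.7 + 0.028×1.6 = 1.971 kJ/s.
Handling time per unit search time: 0.097×5.7 + 0.035×33 + 0.083×48 + 0.028×44 = 6.924.
Rate = 1.971/(1 + 6.924) = 0.2488 kJ/s.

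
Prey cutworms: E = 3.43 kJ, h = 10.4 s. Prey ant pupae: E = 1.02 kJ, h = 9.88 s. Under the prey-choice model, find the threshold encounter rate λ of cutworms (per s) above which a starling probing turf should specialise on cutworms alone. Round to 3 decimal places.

0.044 per s

At the threshold, the rate on cutworms alone equals the profitability of ant pupae: λ·3.43/(1 + λ·10.4) = 1.02/9.88 = 0.1032.
Rearranging, λ(3.43 − 0.1032×10.4) = 0.1032, so λ = 0.1032/2.356 = 0.04381 per s.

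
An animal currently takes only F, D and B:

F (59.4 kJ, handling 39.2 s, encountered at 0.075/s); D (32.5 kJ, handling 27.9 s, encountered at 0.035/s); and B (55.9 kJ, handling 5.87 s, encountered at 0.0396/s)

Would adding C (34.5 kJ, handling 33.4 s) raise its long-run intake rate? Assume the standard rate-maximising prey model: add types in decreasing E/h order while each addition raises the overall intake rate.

Current rate: (0.075×59.4 + 0.035×32.5 + 0.0396×55.9)/(1 + 0.075×39.2 + 0.035×27.9 + 0.0396×5.87) = 1.516 kJ/s.
C: E/h = 34.5/33.4 = 1.033 kJ/s.
1.033 < 1.516, so adding C would lower the average — exclude it.

No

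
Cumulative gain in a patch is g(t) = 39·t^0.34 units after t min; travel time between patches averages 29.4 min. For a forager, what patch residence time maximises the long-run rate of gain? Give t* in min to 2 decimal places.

Maximise g(t)/(T+t): set derivative to zero → g'(t)(T+t) = g(t).
g'(t) = 0.34·39·t^-0.66. Setting 0.34·39·t^-0.66 = 39·t^0.34/(29.4+t) gives 0.34(29.4+t) = t, so 0.66·t = 0.34×29.4.
t* = 0.34×29.4/0.66 = 15.15 min.

15.15 min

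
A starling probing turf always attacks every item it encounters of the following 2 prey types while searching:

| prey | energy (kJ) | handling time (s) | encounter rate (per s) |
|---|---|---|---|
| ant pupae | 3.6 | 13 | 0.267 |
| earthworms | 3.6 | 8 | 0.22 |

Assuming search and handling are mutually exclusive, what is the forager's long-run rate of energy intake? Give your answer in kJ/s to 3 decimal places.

0.281 kJ/s

Energy encountered per unit search time: 0.267×3.6 + 0.22×3.6 = 1.753 kJ/s.
Handling time per unit search time: 0.267×13 + 0.22×8 = 5.231.
Rate = 1.753/(1 + 5.231) = 0.2814 kJ/s.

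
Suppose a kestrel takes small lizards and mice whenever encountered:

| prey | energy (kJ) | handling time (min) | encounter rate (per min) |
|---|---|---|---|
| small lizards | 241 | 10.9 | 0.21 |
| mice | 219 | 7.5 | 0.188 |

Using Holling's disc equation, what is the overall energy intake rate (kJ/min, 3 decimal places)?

R = (0.21×241 + 0.188×219) / (1 + 0.21×10.9 + 0.188×7.5) = 91.78/4.699 = 19.53 kJ/min.

19.532 kJ/min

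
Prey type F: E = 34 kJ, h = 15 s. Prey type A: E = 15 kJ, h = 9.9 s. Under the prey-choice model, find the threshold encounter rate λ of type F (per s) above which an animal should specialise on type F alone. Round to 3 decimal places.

Drop type A once their profitability E₂/h₂ falls below the rate achievable on type F alone: E₂/h₂ = λE₁/(1 + λh₁).
Solve for λ: λE₁h₂ = E₂(1 + λh₁) → λ(E₁h₂ − E₂h₁) = E₂ → λ = E₂/(E₁h₂ − E₂h₁).
λ = 15/(34×9.9 − 15×15) = 15/111.6 = 0.1344 per s.

0.134 per s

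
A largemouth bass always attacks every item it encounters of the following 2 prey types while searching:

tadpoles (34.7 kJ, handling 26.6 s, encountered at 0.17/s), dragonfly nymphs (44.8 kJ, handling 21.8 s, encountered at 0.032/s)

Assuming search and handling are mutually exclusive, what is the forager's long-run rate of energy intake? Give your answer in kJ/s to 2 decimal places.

1.18 kJ/s

R = (0.17×34.7 + 0.032×44.8) / (1 + 0.17×26.6 + 0.032×21.8) = 7.333/6.22 = 1.179 kJ/s.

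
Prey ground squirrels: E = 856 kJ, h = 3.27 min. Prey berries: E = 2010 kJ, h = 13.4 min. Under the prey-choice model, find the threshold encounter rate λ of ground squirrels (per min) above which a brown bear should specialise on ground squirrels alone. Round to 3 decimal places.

0.410 per min

The zero-one rule: include berries iff E₂/h₂ > λE₁/(1+λh₁). Equality gives the switch point.
λE₁h₂ = E₂ + λE₂h₁ ⇒ λ = E₂/(E₁h₂ − E₂h₁) = 2010/(1.147e+04 − 6573) = 0.4104 per min.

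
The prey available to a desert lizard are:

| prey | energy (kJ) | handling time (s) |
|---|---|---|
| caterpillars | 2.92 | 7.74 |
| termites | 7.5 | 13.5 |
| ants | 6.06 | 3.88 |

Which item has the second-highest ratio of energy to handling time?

In descending order of E/h:
ants: 6.06/3.88 = 1.56 kJ/s
termites: 7.5/13.5 = 0.556 kJ/s
caterpillars: 2.92/7.74 = 0.377 kJ/s

termites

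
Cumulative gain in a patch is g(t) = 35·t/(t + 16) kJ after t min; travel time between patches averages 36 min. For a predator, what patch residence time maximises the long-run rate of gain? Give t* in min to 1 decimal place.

Maximise g(t)/(T+t): set derivative to zero → g'(t)(T+t) = g(t).
g'(t) = 35·16/(t + 16)². Setting 35·16/(t+16)² = 35t/[(t+16)(36+t)] gives 16(36+t) = t(t+16), so t² = 16×36 = 576.
t* = √576 = 24 min.

24.0 min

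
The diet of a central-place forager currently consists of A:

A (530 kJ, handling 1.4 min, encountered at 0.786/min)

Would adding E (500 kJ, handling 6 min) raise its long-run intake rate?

Current rate: (0.786×530)/(1 + 0.786×1.4) = 198.3 kJ/min.
Profitability of E: 500/6 = 83.33 kJ/min.
83.33 < 198.3, so adding E would lower the average — exclude it.

No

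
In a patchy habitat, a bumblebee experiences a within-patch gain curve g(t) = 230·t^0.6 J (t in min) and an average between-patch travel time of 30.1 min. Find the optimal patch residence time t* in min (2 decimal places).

45.15 min

By the marginal value theorem, leave when the instantaneous gain rate g'(t) equals the habitat-wide average g(t)/(T + t).
g'(t) = 0.6·230·t^-0.4. Setting 0.6·230·t^-0.4 = 230·t^0.6/(30.1+t) gives 0.6(30.1+t) = t, so 0.40·t = 0.6×30.1.
t* = 0.6×30.1/0.40 = 45.15 min.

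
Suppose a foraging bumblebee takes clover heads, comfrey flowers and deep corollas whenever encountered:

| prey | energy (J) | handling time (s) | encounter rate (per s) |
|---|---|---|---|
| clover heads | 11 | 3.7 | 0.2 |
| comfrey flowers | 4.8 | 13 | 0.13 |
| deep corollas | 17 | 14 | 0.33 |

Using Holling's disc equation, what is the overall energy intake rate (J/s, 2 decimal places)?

R = (0.2×11 + 0.13×4.8 + 0.33×17) / (1 + 0.2×3.7 + 0.13×13 + 0.33×14) = 8.434/8.05 = 1.048 J/s.

1.05 J/s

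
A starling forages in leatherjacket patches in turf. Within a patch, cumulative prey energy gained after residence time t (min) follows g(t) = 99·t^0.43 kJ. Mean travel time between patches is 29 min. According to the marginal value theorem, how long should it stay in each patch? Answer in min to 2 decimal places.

Optimal t* satisfies g'(t*) = g(t*)/(T + t*).
g'(t) = 0.43·99·t^-0.57. Setting 0.43·99·t^-0.57 = 99·t^0.43/(29+t) gives 0.43(29+t) = t, so 0.57·t = 0.43×29.
t* = 0.43×29/0.57 = 21.88 min.

21.88 min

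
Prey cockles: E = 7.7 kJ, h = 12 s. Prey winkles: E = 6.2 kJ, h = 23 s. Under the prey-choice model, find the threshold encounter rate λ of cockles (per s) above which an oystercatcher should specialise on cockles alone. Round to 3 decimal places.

0.060 per s

Drop winkles once their profitability E₂/h₂ falls below the rate achievable on cockles alone: E₂/h₂ = λE₁/(1 + λh₁).
Solve for λ: λE₁h₂ = E₂(1 + λh₁) → λ(E₁h₂ − E₂h₁) = E₂ → λ = E₂/(E₁h₂ − E₂h₁).
λ = 6.2/(7.7×23 − 6.2×12) = 6.2/102.7 = 0.06037 per s.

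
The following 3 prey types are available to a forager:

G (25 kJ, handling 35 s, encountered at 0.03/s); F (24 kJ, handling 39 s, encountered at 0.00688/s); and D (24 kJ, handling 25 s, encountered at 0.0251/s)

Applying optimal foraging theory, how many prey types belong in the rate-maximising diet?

3

Profitabilities (E/h, kJ/s): D 0.96, G 0.714, F 0.615. Add prey in this order while the next type's profitability exceeds the intake rate on those already taken.
Rate on top 1: 0.3701. G: 0.714 > 0.3701 → include.
Rate on top 2: 0.5051. F: 0.615 > 0.5051 → include.
Optimal diet: D, G, F — 3 of 3 types.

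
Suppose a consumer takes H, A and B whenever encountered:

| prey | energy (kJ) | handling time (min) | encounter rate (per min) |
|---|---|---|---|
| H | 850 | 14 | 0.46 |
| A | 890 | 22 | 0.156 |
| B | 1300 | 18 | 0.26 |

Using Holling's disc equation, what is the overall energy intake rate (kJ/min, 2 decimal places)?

55.80 kJ/min

R = Σλ_iE_i / (1 + Σλ_ih_i)
Numerator: 0.46×850 + 0.156×890 + 0.26×1300 = 867.8
Denominator: 1 + 0.46×14 + 0.156×22 + 0.26×18 = 15.55
R = 867.8/15.55 = 55.8 kJ/min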